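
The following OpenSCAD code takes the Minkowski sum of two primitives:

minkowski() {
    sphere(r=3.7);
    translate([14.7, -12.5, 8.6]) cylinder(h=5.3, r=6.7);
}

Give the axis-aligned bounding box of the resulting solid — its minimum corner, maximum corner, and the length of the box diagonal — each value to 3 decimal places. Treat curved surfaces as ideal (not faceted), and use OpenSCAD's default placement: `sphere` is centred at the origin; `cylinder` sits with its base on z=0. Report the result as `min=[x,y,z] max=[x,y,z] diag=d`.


A = translate([14.7, -12.5, 8.6]) cylinder(h=5.3, r=6.7) → bbox [8,-19.2,8.6] .. [21.4,-5.8,13.9]
B = sphere(r=3.7) → bbox [-3.7,-3.7,-3.7] .. [3.7,3.7,3.7]
lo = A.lo+B.lo = [8-3.7, -19.2-3.7, 8.6-3.7] = [4.300,-22.900,4.900]
hi = A.hi+B.hi = [21.4+3.7, -5.8+3.7, 13.9+3.7] = [25.100,-2.100,17.600]
diag = √(20.8²+20.8²+12.7²) = √1026.57 = 32.040

min=[4.300,-22.900,4.900] max=[25.100,-2.100,17.600] diag=32.040


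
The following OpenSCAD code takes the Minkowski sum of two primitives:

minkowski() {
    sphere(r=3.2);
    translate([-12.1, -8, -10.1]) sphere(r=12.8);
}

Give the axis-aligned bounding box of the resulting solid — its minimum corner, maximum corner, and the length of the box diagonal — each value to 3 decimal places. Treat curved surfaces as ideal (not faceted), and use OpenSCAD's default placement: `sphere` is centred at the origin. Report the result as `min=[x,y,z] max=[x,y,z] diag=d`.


min=[-28.100,-24.000,-26.100] max=[3.900,8.000,5.900] diag=55.426

A = translate([-12.1, -8, -10.1]) sphere(r=12.8) → bbox [-24.9,-20.8,-22.9] .. [0.7,4.8,2.7]
B = sphere(r=3.2) → bbox [-3.2,-3.2,-3.2] .. [3.2,3.2,3.2]
lo = A.lo+B.lo = [-24.9-3.2, -20.8-3.2, -22.9-3.2] = [-28.100,-24.000,-26.100]
hi = A.hi+B.hi = [0.7+3.2, 4.8+3.2, 2.7+3.2] = [3.900,8.000,5.900]
diag = √(32²+32²+32²) = √3072 = 55.426


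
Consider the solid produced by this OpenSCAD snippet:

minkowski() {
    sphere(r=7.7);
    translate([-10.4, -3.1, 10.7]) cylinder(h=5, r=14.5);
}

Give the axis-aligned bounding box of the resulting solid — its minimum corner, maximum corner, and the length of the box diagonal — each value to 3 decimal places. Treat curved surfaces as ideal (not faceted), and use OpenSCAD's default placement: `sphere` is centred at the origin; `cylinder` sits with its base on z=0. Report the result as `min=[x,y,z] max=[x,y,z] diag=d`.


A = translate([-10.4, -3.1, 10.7]) cylinder(h=5, r=14.5) → bbox [-24.9,-17.6,10.7] .. [4.1,11.4,15.7]
B = sphere(r=7.7) → bbox [-7.7,-7.7,-7.7] .. [7.7,7.7,7.7]
lo = A.lo+B.lo = [-24.9-7.7, -17.6-7.7, 10.7-7.7] = [-32.600,-25.300,3.000]
hi = A.hi+B.hi = [4.1+7.7, 11.4+7.7, 15.7+7.7] = [11.800,19.100,23.400]
diag = √(44.4²+44.4²+20.4²) = √4358.88 = 66.022

min=[-32.600,-25.300,3.000] max=[11.800,19.100,23.400] diag=66.022


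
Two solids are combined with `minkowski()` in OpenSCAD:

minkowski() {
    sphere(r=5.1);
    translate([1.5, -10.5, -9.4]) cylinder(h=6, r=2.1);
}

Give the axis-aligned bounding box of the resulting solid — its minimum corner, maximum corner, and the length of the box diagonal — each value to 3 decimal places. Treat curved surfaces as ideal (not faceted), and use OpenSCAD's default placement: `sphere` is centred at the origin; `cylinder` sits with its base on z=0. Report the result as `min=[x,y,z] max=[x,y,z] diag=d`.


min=[-5.700,-17.700,-14.500] max=[8.700,-3.300,1.700] diag=26.022

A = translate([1.5, -10.5, -9.4]) cylinder(h=6, r=2.1) → bbox [-0.6,-12.6,-9.4] .. [3.6,-8.4,-3.4]
B = sphere(r=5.1) → bbox [-5.1,-5.1,-5.1] .. [5.1,5.1,5.1]
lo = A.lo+B.lo = [-0.6-5.1, -12.6-5.1, -9.4-5.1] = [-5.700,-17.700,-14.500]
hi = A.hi+B.hi = [3.6+5.1, -8.4+5.1, -3.4+5.1] = [8.700,-3.300,1.700]
diag = √(14.4²+14.4²+16.2²) = √677.16 = 26.022


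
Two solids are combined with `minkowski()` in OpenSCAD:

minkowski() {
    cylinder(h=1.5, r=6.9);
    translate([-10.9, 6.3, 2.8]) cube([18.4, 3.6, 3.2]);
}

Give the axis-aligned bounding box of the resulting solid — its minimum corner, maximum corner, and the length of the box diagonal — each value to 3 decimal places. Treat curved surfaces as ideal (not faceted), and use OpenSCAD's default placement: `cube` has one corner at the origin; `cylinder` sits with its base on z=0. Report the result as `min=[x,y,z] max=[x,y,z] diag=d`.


min=[-17.800,-0.600,2.800] max=[14.400,16.800,7.500] diag=36.901

A = translate([-10.9, 6.3, 2.8]) cube([18.4, 3.6, 3.2]) → bbox [-10.9,6.3,2.8] .. [7.5,9.9,6]
B = cylinder(h=1.5, r=6.9) → bbox [-6.9,-6.9,0] .. [6.9,6.9,1.5]
lo = A.lo+B.lo = [-10.9-6.9, 6.3-6.9, 2.8+0] = [-17.800,-0.600,2.800]
hi = A.hi+B.hi = [7.5+6.9, 9.9+6.9, 6+1.5] = [14.400,16.800,7.500]
diag = √(32.2²+17.4²+4.7²) = √1361.69 = 36.901


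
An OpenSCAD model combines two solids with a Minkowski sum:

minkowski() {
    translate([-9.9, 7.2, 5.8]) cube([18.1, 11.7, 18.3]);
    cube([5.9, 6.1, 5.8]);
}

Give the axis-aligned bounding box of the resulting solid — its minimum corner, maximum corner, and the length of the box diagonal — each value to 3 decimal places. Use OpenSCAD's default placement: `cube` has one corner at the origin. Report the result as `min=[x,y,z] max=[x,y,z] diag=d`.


min=[-9.900,7.200,5.800] max=[14.100,25.000,29.900] diag=38.388

A = translate([-9.9, 7.2, 5.8]) cube([18.1, 11.7, 18.3]) → bbox [-9.9,7.2,5.8] .. [8.2,18.9,24.1]
B = cube([5.9, 6.1, 5.8]) → bbox [0,0,0] .. [5.9,6.1,5.8]
lo = A.lo+B.lo = [-9.9+0, 7.2+0, 5.8+0] = [-9.900,7.200,5.800]
hi = A.hi+B.hi = [8.2+5.9, 18.9+6.1, 24.1+5.8] = [14.100,25.000,29.900]
diag = √(24²+17.8²+24.1²) = √1473.65 = 38.388


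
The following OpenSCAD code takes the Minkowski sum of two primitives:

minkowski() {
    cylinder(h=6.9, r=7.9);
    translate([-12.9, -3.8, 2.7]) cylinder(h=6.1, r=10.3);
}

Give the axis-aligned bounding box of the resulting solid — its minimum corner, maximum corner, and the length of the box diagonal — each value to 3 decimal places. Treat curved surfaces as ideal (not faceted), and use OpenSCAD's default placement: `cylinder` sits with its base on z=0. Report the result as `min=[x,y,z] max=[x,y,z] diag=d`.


min=[-31.100,-22.000,2.700] max=[5.300,14.400,15.700] diag=53.094

A = translate([-12.9, -3.8, 2.7]) cylinder(h=6.1, r=10.3) → bbox [-23.2,-14.1,2.7] .. [-2.6,6.5,8.8]
B = cylinder(h=6.9, r=7.9) → bbox [-7.9,-7.9,0] .. [7.9,7.9,6.9]
lo = A.lo+B.lo = [-23.2-7.9, -14.1-7.9, 2.7+0] = [-31.100,-22.000,2.700]
hi = A.hi+B.hi = [-2.6+7.9, 6.5+7.9, 8.8+6.9] = [5.300,14.400,15.700]
diag = √(36.4²+36.4²+13²) = √2818.92 = 53.094


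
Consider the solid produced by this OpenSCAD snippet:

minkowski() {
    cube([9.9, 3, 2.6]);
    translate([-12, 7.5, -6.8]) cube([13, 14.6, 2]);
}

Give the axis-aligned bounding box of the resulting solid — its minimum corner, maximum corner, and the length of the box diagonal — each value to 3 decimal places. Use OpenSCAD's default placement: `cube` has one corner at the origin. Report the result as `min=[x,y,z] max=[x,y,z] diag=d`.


A = translate([-12, 7.5, -6.8]) cube([13, 14.6, 2]) → bbox [-12,7.5,-6.8] .. [1,22.1,-4.8]
B = cube([9.9, 3, 2.6]) → bbox [0,0,0] .. [9.9,3,2.6]
lo = A.lo+B.lo = [-12+0, 7.5+0, -6.8+0] = [-12.000,7.500,-6.800]
hi = A.hi+B.hi = [1+9.9, 22.1+3, -4.8+2.6] = [10.900,25.100,-2.200]
diag = √(22.9²+17.6²+4.6²) = √855.33 = 29.246

min=[-12.000,7.500,-6.800] max=[10.900,25.100,-2.200] diag=29.246


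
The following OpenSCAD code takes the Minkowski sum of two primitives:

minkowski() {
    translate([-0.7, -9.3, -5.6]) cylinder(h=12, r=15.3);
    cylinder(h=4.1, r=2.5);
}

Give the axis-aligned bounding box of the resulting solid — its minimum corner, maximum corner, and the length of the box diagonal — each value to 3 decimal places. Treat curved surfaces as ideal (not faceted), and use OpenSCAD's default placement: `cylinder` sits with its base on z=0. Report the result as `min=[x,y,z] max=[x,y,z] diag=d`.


A = translate([-0.7, -9.3, -5.6]) cylinder(h=12, r=15.3) → bbox [-16,-24.6,-5.6] .. [14.6,6,6.4]
B = cylinder(h=4.1, r=2.5) → bbox [-2.5,-2.5,0] .. [2.5,2.5,4.1]
lo = A.lo+B.lo = [-16-2.5, -24.6-2.5, -5.6+0] = [-18.500,-27.100,-5.600]
hi = A.hi+B.hi = [14.6+2.5, 6+2.5, 6.4+4.1] = [17.100,8.500,10.500]
diag = √(35.6²+35.6²+16.1²) = √2793.93 = 52.858

min=[-18.500,-27.100,-5.600] max=[17.100,8.500,10.500] diag=52.858


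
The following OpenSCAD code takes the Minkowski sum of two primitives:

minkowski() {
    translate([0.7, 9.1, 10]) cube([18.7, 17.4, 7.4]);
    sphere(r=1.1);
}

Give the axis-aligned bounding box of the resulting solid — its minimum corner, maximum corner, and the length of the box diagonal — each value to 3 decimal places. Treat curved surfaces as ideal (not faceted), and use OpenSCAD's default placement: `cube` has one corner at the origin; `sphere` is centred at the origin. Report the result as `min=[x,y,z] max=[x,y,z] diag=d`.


A = translate([0.7, 9.1, 10]) cube([18.7, 17.4, 7.4]) → bbox [0.7,9.1,10] .. [19.4,26.5,17.4]
B = sphere(r=1.1) → bbox [-1.1,-1.1,-1.1] .. [1.1,1.1,1.1]
lo = A.lo+B.lo = [0.7-1.1, 9.1-1.1, 10-1.1] = [-0.400,8.000,8.900]
hi = A.hi+B.hi = [19.4+1.1, 26.5+1.1, 17.4+1.1] = [20.500,27.600,18.500]
diag = √(20.9²+19.6²+9.6²) = √913.13 = 30.218

min=[-0.400,8.000,8.900] max=[20.500,27.600,18.500] diag=30.218


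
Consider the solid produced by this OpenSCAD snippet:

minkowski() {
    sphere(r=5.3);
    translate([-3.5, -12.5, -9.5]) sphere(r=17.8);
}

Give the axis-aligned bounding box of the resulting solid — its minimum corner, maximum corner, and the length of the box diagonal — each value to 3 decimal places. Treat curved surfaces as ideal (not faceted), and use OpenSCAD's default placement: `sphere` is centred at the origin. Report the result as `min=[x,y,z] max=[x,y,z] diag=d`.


min=[-26.600,-35.600,-32.600] max=[19.600,10.600,13.600] diag=80.021

A = translate([-3.5, -12.5, -9.5]) sphere(r=17.8) → bbox [-21.3,-30.3,-27.3] .. [14.3,5.3,8.3]
B = sphere(r=5.3) → bbox [-5.3,-5.3,-5.3] .. [5.3,5.3,5.3]
lo = A.lo+B.lo = [-21.3-5.3, -30.3-5.3, -27.3-5.3] = [-26.600,-35.600,-32.600]
hi = A.hi+B.hi = [14.3+5.3, 5.3+5.3, 8.3+5.3] = [19.600,10.600,13.600]
diag = √(46.2²+46.2²+46.2²) = √6403.32 = 80.021


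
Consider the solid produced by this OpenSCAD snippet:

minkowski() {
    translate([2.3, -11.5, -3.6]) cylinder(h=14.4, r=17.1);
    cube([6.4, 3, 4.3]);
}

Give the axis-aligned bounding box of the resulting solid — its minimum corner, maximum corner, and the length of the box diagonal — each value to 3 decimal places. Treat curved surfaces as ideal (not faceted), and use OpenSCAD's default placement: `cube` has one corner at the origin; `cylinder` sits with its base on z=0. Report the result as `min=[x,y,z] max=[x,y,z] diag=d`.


min=[-14.800,-28.600,-3.600] max=[25.800,8.600,15.100] diag=58.154

A = translate([2.3, -11.5, -3.6]) cylinder(h=14.4, r=17.1) → bbox [-14.8,-28.6,-3.6] .. [19.4,5.6,10.8]
B = cube([6.4, 3, 4.3]) → bbox [0,0,0] .. [6.4,3,4.3]
lo = A.lo+B.lo = [-14.8+0, -28.6+0, -3.6+0] = [-14.800,-28.600,-3.600]
hi = A.hi+B.hi = [19.4+6.4, 5.6+3, 10.8+4.3] = [25.800,8.600,15.100]
diag = √(40.6²+37.2²+18.7²) = √3381.89 = 58.154


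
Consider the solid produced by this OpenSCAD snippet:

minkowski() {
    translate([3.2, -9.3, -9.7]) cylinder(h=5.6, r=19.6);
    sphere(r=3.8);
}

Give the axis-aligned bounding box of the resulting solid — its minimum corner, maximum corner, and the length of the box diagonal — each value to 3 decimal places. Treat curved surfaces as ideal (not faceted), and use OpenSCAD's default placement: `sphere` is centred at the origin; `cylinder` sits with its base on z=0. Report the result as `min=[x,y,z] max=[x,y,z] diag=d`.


A = translate([3.2, -9.3, -9.7]) cylinder(h=5.6, r=19.6) → bbox [-16.4,-28.9,-9.7] .. [22.8,10.3,-4.1]
B = sphere(r=3.8) → bbox [-3.8,-3.8,-3.8] .. [3.8,3.8,3.8]
lo = A.lo+B.lo = [-16.4-3.8, -28.9-3.8, -9.7-3.8] = [-20.200,-32.700,-13.500]
hi = A.hi+B.hi = [22.8+3.8, 10.3+3.8, -4.1+3.8] = [26.600,14.100,-0.300]
diag = √(46.8²+46.8²+13.2²) = √4554.72 = 67.489

min=[-20.200,-32.700,-13.500] max=[26.600,14.100,-0.300] diag=67.489


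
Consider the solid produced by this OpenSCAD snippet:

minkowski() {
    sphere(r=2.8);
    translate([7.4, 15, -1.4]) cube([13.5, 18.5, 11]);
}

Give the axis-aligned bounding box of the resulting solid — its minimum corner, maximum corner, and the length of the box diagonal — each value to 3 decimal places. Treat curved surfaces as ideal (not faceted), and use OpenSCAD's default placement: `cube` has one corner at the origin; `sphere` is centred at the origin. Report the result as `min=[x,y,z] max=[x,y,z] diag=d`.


min=[4.600,12.200,-4.200] max=[23.700,36.300,12.400] diag=34.945

A = translate([7.4, 15, -1.4]) cube([13.5, 18.5, 11]) → bbox [7.4,15,-1.4] .. [20.9,33.5,9.6]
B = sphere(r=2.8) → bbox [-2.8,-2.8,-2.8] .. [2.8,2.8,2.8]
lo = A.lo+B.lo = [7.4-2.8, 15-2.8, -1.4-2.8] = [4.600,12.200,-4.200]
hi = A.hi+B.hi = [20.9+2.8, 33.5+2.8, 9.6+2.8] = [23.700,36.300,12.400]
diag = √(19.1²+24.1²+16.6²) = √1221.18 = 34.945


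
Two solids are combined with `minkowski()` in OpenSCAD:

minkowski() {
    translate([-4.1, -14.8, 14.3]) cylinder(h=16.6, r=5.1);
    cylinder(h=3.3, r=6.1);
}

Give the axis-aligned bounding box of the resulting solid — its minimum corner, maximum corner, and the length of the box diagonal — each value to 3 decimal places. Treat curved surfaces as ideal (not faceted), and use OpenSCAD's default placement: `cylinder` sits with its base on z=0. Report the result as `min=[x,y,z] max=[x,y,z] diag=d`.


min=[-15.300,-26.000,14.300] max=[7.100,-3.600,34.200] diag=37.410

A = translate([-4.1, -14.8, 14.3]) cylinder(h=16.6, r=5.1) → bbox [-9.2,-19.9,14.3] .. [1,-9.7,30.9]
B = cylinder(h=3.3, r=6.1) → bbox [-6.1,-6.1,0] .. [6.1,6.1,3.3]
lo = A.lo+B.lo = [-9.2-6.1, -19.9-6.1, 14.3+0] = [-15.300,-26.000,14.300]
hi = A.hi+B.hi = [1+6.1, -9.7+6.1, 30.9+3.3] = [7.100,-3.600,34.200]
diag = √(22.4²+22.4²+19.9²) = √1399.53 = 37.410


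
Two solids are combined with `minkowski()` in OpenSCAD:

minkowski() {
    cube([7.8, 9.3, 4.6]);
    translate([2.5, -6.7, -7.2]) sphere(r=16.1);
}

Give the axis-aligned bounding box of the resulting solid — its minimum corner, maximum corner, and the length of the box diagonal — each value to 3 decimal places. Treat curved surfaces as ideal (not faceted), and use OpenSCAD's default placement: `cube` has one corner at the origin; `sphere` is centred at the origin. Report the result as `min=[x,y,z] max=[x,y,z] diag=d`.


A = translate([2.5, -6.7, -7.2]) sphere(r=16.1) → bbox [-13.6,-22.8,-23.3] .. [18.6,9.4,8.9]
B = cube([7.8, 9.3, 4.6]) → bbox [0,0,0] .. [7.8,9.3,4.6]
lo = A.lo+B.lo = [-13.6+0, -22.8+0, -23.3+0] = [-13.600,-22.800,-23.300]
hi = A.hi+B.hi = [18.6+7.8, 9.4+9.3, 8.9+4.6] = [26.400,18.700,13.500]
diag = √(40²+41.5²+36.8²) = √4676.49 = 68.385

min=[-13.600,-22.800,-23.300] max=[26.400,18.700,13.500] diag=68.385


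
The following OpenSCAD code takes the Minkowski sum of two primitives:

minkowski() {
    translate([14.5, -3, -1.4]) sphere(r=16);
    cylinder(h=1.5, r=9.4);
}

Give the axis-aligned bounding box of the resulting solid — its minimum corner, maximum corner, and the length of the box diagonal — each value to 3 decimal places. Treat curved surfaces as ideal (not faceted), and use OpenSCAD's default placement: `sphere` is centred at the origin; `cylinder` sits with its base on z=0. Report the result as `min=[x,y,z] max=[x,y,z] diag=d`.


min=[-10.900,-28.400,-17.400] max=[39.900,22.400,16.100] diag=79.269

A = translate([14.5, -3, -1.4]) sphere(r=16) → bbox [-1.5,-19,-17.4] .. [30.5,13,14.6]
B = cylinder(h=1.5, r=9.4) → bbox [-9.4,-9.4,0] .. [9.4,9.4,1.5]
lo = A.lo+B.lo = [-1.5-9.4, -19-9.4, -17.4+0] = [-10.900,-28.400,-17.400]
hi = A.hi+B.hi = [30.5+9.4, 13+9.4, 14.6+1.5] = [39.900,22.400,16.100]
diag = √(50.8²+50.8²+33.5²) = √6283.53 = 79.269


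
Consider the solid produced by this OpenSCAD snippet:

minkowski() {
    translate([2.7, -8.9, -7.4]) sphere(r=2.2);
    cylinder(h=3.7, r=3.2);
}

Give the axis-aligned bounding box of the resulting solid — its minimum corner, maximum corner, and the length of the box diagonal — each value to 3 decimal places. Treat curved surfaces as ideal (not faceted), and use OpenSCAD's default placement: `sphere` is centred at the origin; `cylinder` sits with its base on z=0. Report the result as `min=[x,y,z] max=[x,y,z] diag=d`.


A = translate([2.7, -8.9, -7.4]) sphere(r=2.2) → bbox [0.5,-11.1,-9.6] .. [4.9,-6.7,-5.2]
B = cylinder(h=3.7, r=3.2) → bbox [-3.2,-3.2,0] .. [3.2,3.2,3.7]
lo = A.lo+B.lo = [0.5-3.2, -11.1-3.2, -9.6+0] = [-2.700,-14.300,-9.600]
hi = A.hi+B.hi = [4.9+3.2, -6.7+3.2, -5.2+3.7] = [8.100,-3.500,-1.500]
diag = √(10.8²+10.8²+8.1²) = √298.89 = 17.288

min=[-2.700,-14.300,-9.600] max=[8.100,-3.500,-1.500] diag=17.288


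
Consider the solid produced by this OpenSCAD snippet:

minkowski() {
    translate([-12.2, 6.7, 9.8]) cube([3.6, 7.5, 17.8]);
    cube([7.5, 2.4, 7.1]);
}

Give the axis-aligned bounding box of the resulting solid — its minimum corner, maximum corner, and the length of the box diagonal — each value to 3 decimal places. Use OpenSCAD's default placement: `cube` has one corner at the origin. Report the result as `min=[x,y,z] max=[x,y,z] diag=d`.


A = translate([-12.2, 6.7, 9.8]) cube([3.6, 7.5, 17.8]) → bbox [-12.2,6.7,9.8] .. [-8.6,14.2,27.6]
B = cube([7.5, 2.4, 7.1]) → bbox [0,0,0] .. [7.5,2.4,7.1]
lo = A.lo+B.lo = [-12.2+0, 6.7+0, 9.8+0] = [-12.200,6.700,9.800]
hi = A.hi+B.hi = [-8.6+7.5, 14.2+2.4, 27.6+7.1] = [-1.100,16.600,34.700]
diag = √(11.1²+9.9²+24.9²) = √841.23 = 29.004

min=[-12.200,6.700,9.800] max=[-1.100,16.600,34.700] diag=29.004


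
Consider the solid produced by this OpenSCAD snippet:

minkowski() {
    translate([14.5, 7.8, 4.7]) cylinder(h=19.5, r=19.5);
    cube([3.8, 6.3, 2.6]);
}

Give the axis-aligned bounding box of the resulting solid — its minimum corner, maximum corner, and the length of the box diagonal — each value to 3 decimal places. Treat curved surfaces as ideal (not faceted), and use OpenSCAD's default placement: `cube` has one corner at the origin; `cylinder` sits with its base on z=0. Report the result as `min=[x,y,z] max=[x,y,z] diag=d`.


min=[-5.000,-11.700,4.700] max=[37.800,33.600,26.800] diag=66.124

A = translate([14.5, 7.8, 4.7]) cylinder(h=19.5, r=19.5) → bbox [-5,-11.7,4.7] .. [34,27.3,24.2]
B = cube([3.8, 6.3, 2.6]) → bbox [0,0,0] .. [3.8,6.3,2.6]
lo = A.lo+B.lo = [-5+0, -11.7+0, 4.7+0] = [-5.000,-11.700,4.700]
hi = A.hi+B.hi = [34+3.8, 27.3+6.3, 24.2+2.6] = [37.800,33.600,26.800]
diag = √(42.8²+45.3²+22.1²) = √4372.34 = 66.124


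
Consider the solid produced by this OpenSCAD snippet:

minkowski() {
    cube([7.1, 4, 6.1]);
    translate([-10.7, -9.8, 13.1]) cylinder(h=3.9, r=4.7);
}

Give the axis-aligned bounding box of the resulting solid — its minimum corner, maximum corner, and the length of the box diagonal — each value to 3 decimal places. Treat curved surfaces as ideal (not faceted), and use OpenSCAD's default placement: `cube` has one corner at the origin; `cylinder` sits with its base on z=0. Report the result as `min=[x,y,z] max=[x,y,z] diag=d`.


min=[-15.400,-14.500,13.100] max=[1.100,-1.100,23.100] diag=23.491

A = translate([-10.7, -9.8, 13.1]) cylinder(h=3.9, r=4.7) → bbox [-15.4,-14.5,13.1] .. [-6,-5.1,17]
B = cube([7.1, 4, 6.1]) → bbox [0,0,0] .. [7.1,4,6.1]
lo = A.lo+B.lo = [-15.4+0, -14.5+0, 13.1+0] = [-15.400,-14.500,13.100]
hi = A.hi+B.hi = [-6+7.1, -5.1+4, 17+6.1] = [1.100,-1.100,23.100]
diag = √(16.5²+13.4²+10²) = √551.81 = 23.491


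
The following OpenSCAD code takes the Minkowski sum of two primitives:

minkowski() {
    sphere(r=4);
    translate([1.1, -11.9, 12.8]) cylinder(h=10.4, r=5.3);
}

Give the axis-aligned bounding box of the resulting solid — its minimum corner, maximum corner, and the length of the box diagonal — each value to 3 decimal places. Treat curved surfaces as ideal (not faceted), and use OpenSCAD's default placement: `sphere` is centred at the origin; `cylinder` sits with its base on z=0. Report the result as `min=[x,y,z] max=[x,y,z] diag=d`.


A = translate([1.1, -11.9, 12.8]) cylinder(h=10.4, r=5.3) → bbox [-4.2,-17.2,12.8] .. [6.4,-6.6,23.2]
B = sphere(r=4) → bbox [-4,-4,-4] .. [4,4,4]
lo = A.lo+B.lo = [-4.2-4, -17.2-4, 12.8-4] = [-8.200,-21.200,8.800]
hi = A.hi+B.hi = [6.4+4, -6.6+4, 23.2+4] = [10.400,-2.600,27.200]
diag = √(18.6²+18.6²+18.4²) = √1030.48 = 32.101

min=[-8.200,-21.200,8.800] max=[10.400,-2.600,27.200] diag=32.101


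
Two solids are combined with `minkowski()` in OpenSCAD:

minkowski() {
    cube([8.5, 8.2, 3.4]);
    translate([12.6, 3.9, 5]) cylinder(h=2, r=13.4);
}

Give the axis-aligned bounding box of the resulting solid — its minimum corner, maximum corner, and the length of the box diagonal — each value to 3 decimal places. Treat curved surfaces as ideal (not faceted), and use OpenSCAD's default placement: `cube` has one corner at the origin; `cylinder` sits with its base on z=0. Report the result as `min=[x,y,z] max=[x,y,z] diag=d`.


min=[-0.800,-9.500,5.000] max=[34.500,25.500,10.400] diag=50.002

A = translate([12.6, 3.9, 5]) cylinder(h=2, r=13.4) → bbox [-0.8,-9.5,5] .. [26,17.3,7]
B = cube([8.5, 8.2, 3.4]) → bbox [0,0,0] .. [8.5,8.2,3.4]
lo = A.lo+B.lo = [-0.8+0, -9.5+0, 5+0] = [-0.800,-9.500,5.000]
hi = A.hi+B.hi = [26+8.5, 17.3+8.2, 7+3.4] = [34.500,25.500,10.400]
diag = √(35.3²+35²+5.4²) = √2500.25 = 50.002


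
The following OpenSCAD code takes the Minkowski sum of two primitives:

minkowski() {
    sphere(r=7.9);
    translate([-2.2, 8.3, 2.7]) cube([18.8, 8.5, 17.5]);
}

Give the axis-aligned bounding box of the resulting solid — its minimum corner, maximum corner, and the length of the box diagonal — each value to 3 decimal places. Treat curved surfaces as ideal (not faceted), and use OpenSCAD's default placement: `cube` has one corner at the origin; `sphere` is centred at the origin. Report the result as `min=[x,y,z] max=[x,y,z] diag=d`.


min=[-10.100,0.400,-5.200] max=[24.500,24.700,28.100] diag=53.820

A = translate([-2.2, 8.3, 2.7]) cube([18.8, 8.5, 17.5]) → bbox [-2.2,8.3,2.7] .. [16.6,16.8,20.2]
B = sphere(r=7.9) → bbox [-7.9,-7.9,-7.9] .. [7.9,7.9,7.9]
lo = A.lo+B.lo = [-2.2-7.9, 8.3-7.9, 2.7-7.9] = [-10.100,0.400,-5.200]
hi = A.hi+B.hi = [16.6+7.9, 16.8+7.9, 20.2+7.9] = [24.500,24.700,28.100]
diag = √(34.6²+24.3²+33.3²) = √2896.54 = 53.820


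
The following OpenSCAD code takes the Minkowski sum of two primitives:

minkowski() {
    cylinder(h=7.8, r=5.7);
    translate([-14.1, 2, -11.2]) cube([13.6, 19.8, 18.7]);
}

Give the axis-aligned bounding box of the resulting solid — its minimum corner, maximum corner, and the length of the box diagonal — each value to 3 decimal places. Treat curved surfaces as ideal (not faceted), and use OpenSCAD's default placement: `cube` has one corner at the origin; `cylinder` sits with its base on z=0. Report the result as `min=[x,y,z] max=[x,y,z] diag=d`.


min=[-19.800,-3.700,-11.200] max=[5.200,27.500,15.300] diag=47.966

A = translate([-14.1, 2, -11.2]) cube([13.6, 19.8, 18.7]) → bbox [-14.1,2,-11.2] .. [-0.5,21.8,7.5]
B = cylinder(h=7.8, r=5.7) → bbox [-5.7,-5.7,0] .. [5.7,5.7,7.8]
lo = A.lo+B.lo = [-14.1-5.7, 2-5.7, -11.2+0] = [-19.800,-3.700,-11.200]
hi = A.hi+B.hi = [-0.5+5.7, 21.8+5.7, 7.5+7.8] = [5.200,27.500,15.300]
diag = √(25²+31.2²+26.5²) = √2300.69 = 47.966


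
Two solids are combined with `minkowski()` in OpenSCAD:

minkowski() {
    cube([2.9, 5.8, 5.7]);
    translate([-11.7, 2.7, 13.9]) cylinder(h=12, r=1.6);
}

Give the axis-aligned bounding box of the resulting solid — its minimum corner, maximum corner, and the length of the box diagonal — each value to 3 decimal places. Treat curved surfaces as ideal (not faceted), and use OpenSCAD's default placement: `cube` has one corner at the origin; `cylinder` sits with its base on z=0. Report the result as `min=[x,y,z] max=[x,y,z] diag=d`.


min=[-13.300,1.100,13.900] max=[-7.200,10.100,31.600] diag=20.773

A = translate([-11.7, 2.7, 13.9]) cylinder(h=12, r=1.6) → bbox [-13.3,1.1,13.9] .. [-10.1,4.3,25.9]
B = cube([2.9, 5.8, 5.7]) → bbox [0,0,0] .. [2.9,5.8,5.7]
lo = A.lo+B.lo = [-13.3+0, 1.1+0, 13.9+0] = [-13.300,1.100,13.900]
hi = A.hi+B.hi = [-10.1+2.9, 4.3+5.8, 25.9+5.7] = [-7.200,10.100,31.600]
diag = √(6.1²+9²+17.7²) = √431.5 = 20.773


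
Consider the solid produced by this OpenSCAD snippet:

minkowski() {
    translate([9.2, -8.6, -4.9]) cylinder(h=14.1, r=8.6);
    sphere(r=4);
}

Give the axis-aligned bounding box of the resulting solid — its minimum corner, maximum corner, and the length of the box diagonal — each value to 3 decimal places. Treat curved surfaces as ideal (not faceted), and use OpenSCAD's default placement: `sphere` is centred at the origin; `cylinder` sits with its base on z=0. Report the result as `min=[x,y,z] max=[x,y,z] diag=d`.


min=[-3.400,-21.200,-8.900] max=[21.800,4.000,13.200] diag=41.934

A = translate([9.2, -8.6, -4.9]) cylinder(h=14.1, r=8.6) → bbox [0.6,-17.2,-4.9] .. [17.8,0,9.2]
B = sphere(r=4) → bbox [-4,-4,-4] .. [4,4,4]
lo = A.lo+B.lo = [0.6-4, -17.2-4, -4.9-4] = [-3.400,-21.200,-8.900]
hi = A.hi+B.hi = [17.8+4, 0+4, 9.2+4] = [21.800,4.000,13.200]
diag = √(25.2²+25.2²+22.1²) = √1758.49 = 41.934


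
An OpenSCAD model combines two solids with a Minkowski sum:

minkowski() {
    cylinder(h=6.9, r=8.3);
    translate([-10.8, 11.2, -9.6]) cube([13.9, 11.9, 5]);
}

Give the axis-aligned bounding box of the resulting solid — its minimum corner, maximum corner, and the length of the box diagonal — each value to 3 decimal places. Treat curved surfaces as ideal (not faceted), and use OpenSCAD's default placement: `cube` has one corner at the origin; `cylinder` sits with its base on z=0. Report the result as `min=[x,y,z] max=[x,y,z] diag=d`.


A = translate([-10.8, 11.2, -9.6]) cube([13.9, 11.9, 5]) → bbox [-10.8,11.2,-9.6] .. [3.1,23.1,-4.6]
B = cylinder(h=6.9, r=8.3) → bbox [-8.3,-8.3,0] .. [8.3,8.3,6.9]
lo = A.lo+B.lo = [-10.8-8.3, 11.2-8.3, -9.6+0] = [-19.100,2.900,-9.600]
hi = A.hi+B.hi = [3.1+8.3, 23.1+8.3, -4.6+6.9] = [11.400,31.400,2.300]
diag = √(30.5²+28.5²+11.9²) = √1884.11 = 43.406

min=[-19.100,2.900,-9.600] max=[11.400,31.400,2.300] diag=43.406


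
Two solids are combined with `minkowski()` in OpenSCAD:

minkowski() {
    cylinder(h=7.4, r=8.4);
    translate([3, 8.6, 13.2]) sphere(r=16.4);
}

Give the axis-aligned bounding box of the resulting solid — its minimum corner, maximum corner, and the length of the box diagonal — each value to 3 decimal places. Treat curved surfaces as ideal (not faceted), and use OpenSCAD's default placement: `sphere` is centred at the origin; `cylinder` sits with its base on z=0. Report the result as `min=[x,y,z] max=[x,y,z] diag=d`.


min=[-21.800,-16.200,-3.200] max=[27.800,33.400,37.000] diag=80.848

A = translate([3, 8.6, 13.2]) sphere(r=16.4) → bbox [-13.4,-7.8,-3.2] .. [19.4,25,29.6]
B = cylinder(h=7.4, r=8.4) → bbox [-8.4,-8.4,0] .. [8.4,8.4,7.4]
lo = A.lo+B.lo = [-13.4-8.4, -7.8-8.4, -3.2+0] = [-21.800,-16.200,-3.200]
hi = A.hi+B.hi = [19.4+8.4, 25+8.4, 29.6+7.4] = [27.800,33.400,37.000]
diag = √(49.6²+49.6²+40.2²) = √6536.36 = 80.848


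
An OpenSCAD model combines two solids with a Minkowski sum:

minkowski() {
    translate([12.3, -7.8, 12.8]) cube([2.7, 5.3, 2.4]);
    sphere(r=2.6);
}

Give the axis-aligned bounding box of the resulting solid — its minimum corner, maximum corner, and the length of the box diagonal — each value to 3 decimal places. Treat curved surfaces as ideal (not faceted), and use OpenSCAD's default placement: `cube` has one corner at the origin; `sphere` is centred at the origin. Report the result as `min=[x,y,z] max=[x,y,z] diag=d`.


A = translate([12.3, -7.8, 12.8]) cube([2.7, 5.3, 2.4]) → bbox [12.3,-7.8,12.8] .. [15,-2.5,15.2]
B = sphere(r=2.6) → bbox [-2.6,-2.6,-2.6] .. [2.6,2.6,2.6]
lo = A.lo+B.lo = [12.3-2.6, -7.8-2.6, 12.8-2.6] = [9.700,-10.400,10.200]
hi = A.hi+B.hi = [15+2.6, -2.5+2.6, 15.2+2.6] = [17.600,0.100,17.800]
diag = √(7.9²+10.5²+7.6²) = √230.42 = 15.180

min=[9.700,-10.400,10.200] max=[17.600,0.100,17.800] diag=15.180


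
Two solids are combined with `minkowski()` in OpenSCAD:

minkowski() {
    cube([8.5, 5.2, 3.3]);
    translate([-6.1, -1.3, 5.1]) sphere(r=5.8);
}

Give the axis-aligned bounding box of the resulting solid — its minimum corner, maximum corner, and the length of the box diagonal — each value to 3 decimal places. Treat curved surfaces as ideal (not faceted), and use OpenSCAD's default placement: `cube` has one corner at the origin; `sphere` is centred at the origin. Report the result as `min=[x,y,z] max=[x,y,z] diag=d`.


min=[-11.900,-7.100,-0.700] max=[8.200,9.700,14.200] diag=30.137

A = translate([-6.1, -1.3, 5.1]) sphere(r=5.8) → bbox [-11.9,-7.1,-0.7] .. [-0.3,4.5,10.9]
B = cube([8.5, 5.2, 3.3]) → bbox [0,0,0] .. [8.5,5.2,3.3]
lo = A.lo+B.lo = [-11.9+0, -7.1+0, -0.7+0] = [-11.900,-7.100,-0.700]
hi = A.hi+B.hi = [-0.3+8.5, 4.5+5.2, 10.9+3.3] = [8.200,9.700,14.200]
diag = √(20.1²+16.8²+14.9²) = √908.26 = 30.137


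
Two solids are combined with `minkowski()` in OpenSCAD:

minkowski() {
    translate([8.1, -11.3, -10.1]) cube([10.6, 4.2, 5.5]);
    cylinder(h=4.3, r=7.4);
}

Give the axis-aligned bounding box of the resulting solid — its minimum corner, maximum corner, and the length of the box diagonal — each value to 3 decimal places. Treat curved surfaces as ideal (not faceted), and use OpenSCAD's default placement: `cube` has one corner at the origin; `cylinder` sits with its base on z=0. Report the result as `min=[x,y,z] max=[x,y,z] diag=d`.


min=[0.700,-18.700,-10.100] max=[26.100,0.300,-0.300] diag=33.199

A = translate([8.1, -11.3, -10.1]) cube([10.6, 4.2, 5.5]) → bbox [8.1,-11.3,-10.1] .. [18.7,-7.1,-4.6]
B = cylinder(h=4.3, r=7.4) → bbox [-7.4,-7.4,0] .. [7.4,7.4,4.3]
lo = A.lo+B.lo = [8.1-7.4, -11.3-7.4, -10.1+0] = [0.700,-18.700,-10.100]
hi = A.hi+B.hi = [18.7+7.4, -7.1+7.4, -4.6+4.3] = [26.100,0.300,-0.300]
diag = √(25.4²+19²+9.8²) = √1102.2 = 33.199


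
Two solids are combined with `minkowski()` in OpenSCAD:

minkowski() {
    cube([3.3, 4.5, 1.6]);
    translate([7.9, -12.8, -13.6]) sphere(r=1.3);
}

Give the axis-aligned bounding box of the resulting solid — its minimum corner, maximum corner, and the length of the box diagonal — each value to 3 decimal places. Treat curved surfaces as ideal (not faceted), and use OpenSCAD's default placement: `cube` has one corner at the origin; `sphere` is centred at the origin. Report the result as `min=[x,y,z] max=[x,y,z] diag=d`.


A = translate([7.9, -12.8, -13.6]) sphere(r=1.3) → bbox [6.6,-14.1,-14.9] .. [9.2,-11.5,-12.3]
B = cube([3.3, 4.5, 1.6]) → bbox [0,0,0] .. [3.3,4.5,1.6]
lo = A.lo+B.lo = [6.6+0, -14.1+0, -14.9+0] = [6.600,-14.100,-14.900]
hi = A.hi+B.hi = [9.2+3.3, -11.5+4.5, -12.3+1.6] = [12.500,-7.000,-10.700]
diag = √(5.9²+7.1²+4.2²) = √102.86 = 10.142

min=[6.600,-14.100,-14.900] max=[12.500,-7.000,-10.700] diag=10.142


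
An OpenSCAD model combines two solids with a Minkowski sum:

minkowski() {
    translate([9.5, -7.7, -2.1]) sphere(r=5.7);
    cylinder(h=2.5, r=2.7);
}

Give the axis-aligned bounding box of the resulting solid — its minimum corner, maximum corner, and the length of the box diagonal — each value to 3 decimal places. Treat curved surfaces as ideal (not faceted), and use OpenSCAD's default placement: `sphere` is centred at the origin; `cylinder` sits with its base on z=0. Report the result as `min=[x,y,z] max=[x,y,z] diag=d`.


A = translate([9.5, -7.7, -2.1]) sphere(r=5.7) → bbox [3.8,-13.4,-7.8] .. [15.2,-2,3.6]
B = cylinder(h=2.5, r=2.7) → bbox [-2.7,-2.7,0] .. [2.7,2.7,2.5]
lo = A.lo+B.lo = [3.8-2.7, -13.4-2.7, -7.8+0] = [1.100,-16.100,-7.800]
hi = A.hi+B.hi = [15.2+2.7, -2+2.7, 3.6+2.5] = [17.900,0.700,6.100]
diag = √(16.8²+16.8²+13.9²) = √757.69 = 27.526

min=[1.100,-16.100,-7.800] max=[17.900,0.700,6.100] diag=27.526


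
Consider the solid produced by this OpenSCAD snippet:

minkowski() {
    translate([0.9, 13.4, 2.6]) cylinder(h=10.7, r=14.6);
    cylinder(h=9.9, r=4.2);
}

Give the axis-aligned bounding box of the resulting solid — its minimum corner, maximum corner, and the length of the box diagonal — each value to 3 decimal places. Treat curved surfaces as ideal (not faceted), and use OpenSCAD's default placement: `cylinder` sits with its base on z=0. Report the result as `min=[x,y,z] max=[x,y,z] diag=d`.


min=[-17.900,-5.400,2.600] max=[19.700,32.200,23.200] diag=57.025

A = translate([0.9, 13.4, 2.6]) cylinder(h=10.7, r=14.6) → bbox [-13.7,-1.2,2.6] .. [15.5,28,13.3]
B = cylinder(h=9.9, r=4.2) → bbox [-4.2,-4.2,0] .. [4.2,4.2,9.9]
lo = A.lo+B.lo = [-13.7-4.2, -1.2-4.2, 2.6+0] = [-17.900,-5.400,2.600]
hi = A.hi+B.hi = [15.5+4.2, 28+4.2, 13.3+9.9] = [19.700,32.200,23.200]
diag = √(37.6²+37.6²+20.6²) = √3251.88 = 57.025


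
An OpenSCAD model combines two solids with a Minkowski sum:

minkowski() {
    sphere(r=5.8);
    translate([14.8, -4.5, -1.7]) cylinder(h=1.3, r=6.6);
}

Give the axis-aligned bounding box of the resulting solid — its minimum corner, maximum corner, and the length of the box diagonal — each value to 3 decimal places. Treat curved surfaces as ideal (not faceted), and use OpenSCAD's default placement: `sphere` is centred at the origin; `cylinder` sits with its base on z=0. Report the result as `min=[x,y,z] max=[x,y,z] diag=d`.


min=[2.400,-16.900,-7.500] max=[27.200,7.900,5.400] diag=37.370

A = translate([14.8, -4.5, -1.7]) cylinder(h=1.3, r=6.6) → bbox [8.2,-11.1,-1.7] .. [21.4,2.1,-0.4]
B = sphere(r=5.8) → bbox [-5.8,-5.8,-5.8] .. [5.8,5.8,5.8]
lo = A.lo+B.lo = [8.2-5.8, -11.1-5.8, -1.7-5.8] = [2.400,-16.900,-7.500]
hi = A.hi+B.hi = [21.4+5.8, 2.1+5.8, -0.4+5.8] = [27.200,7.900,5.400]
diag = √(24.8²+24.8²+12.9²) = √1396.49 = 37.370


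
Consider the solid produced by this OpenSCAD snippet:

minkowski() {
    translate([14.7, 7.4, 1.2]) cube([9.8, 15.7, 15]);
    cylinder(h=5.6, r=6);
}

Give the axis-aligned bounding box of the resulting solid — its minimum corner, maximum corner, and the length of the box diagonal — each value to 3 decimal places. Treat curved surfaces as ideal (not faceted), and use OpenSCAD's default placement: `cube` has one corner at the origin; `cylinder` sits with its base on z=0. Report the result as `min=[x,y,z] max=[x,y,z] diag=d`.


A = translate([14.7, 7.4, 1.2]) cube([9.8, 15.7, 15]) → bbox [14.7,7.4,1.2] .. [24.5,23.1,16.2]
B = cylinder(h=5.6, r=6) → bbox [-6,-6,0] .. [6,6,5.6]
lo = A.lo+B.lo = [14.7-6, 7.4-6, 1.2+0] = [8.700,1.400,1.200]
hi = A.hi+B.hi = [24.5+6, 23.1+6, 16.2+5.6] = [30.500,29.100,21.800]
diag = √(21.8²+27.7²+20.6²) = √1666.89 = 40.828

min=[8.700,1.400,1.200] max=[30.500,29.100,21.800] diag=40.828


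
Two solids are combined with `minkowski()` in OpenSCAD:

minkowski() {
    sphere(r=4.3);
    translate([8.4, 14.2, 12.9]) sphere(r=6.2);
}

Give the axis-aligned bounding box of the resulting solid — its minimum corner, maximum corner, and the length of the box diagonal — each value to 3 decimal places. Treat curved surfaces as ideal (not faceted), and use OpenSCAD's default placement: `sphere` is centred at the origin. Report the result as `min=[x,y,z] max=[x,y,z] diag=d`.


A = translate([8.4, 14.2, 12.9]) sphere(r=6.2) → bbox [2.2,8,6.7] .. [14.6,20.4,19.1]
B = sphere(r=4.3) → bbox [-4.3,-4.3,-4.3] .. [4.3,4.3,4.3]
lo = A.lo+B.lo = [2.2-4.3, 8-4.3, 6.7-4.3] = [-2.100,3.700,2.400]
hi = A.hi+B.hi = [14.6+4.3, 20.4+4.3, 19.1+4.3] = [18.900,24.700,23.400]
diag = √(21²+21²+21²) = √1323 = 36.373

min=[-2.100,3.700,2.400] max=[18.900,24.700,23.400] diag=36.373


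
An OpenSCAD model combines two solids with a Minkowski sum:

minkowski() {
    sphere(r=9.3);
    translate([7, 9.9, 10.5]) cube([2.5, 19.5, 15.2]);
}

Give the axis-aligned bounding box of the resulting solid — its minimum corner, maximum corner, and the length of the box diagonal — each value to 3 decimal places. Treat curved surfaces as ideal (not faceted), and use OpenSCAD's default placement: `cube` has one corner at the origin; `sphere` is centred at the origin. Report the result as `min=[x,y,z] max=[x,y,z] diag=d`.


min=[-2.300,0.600,1.200] max=[18.800,38.700,35.000] diag=55.129

A = translate([7, 9.9, 10.5]) cube([2.5, 19.5, 15.2]) → bbox [7,9.9,10.5] .. [9.5,29.4,25.7]
B = sphere(r=9.3) → bbox [-9.3,-9.3,-9.3] .. [9.3,9.3,9.3]
lo = A.lo+B.lo = [7-9.3, 9.9-9.3, 10.5-9.3] = [-2.300,0.600,1.200]
hi = A.hi+B.hi = [9.5+9.3, 29.4+9.3, 25.7+9.3] = [18.800,38.700,35.000]
diag = √(21.1²+38.1²+33.8²) = √3039.26 = 55.129


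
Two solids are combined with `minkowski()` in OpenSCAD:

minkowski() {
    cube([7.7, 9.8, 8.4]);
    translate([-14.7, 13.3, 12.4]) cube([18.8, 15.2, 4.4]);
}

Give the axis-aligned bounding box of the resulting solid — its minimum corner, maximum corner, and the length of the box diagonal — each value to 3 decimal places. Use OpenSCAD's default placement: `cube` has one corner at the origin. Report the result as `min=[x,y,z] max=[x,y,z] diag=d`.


min=[-14.700,13.300,12.400] max=[11.800,38.300,25.200] diag=38.615

A = translate([-14.7, 13.3, 12.4]) cube([18.8, 15.2, 4.4]) → bbox [-14.7,13.3,12.4] .. [4.1,28.5,16.8]
B = cube([7.7, 9.8, 8.4]) → bbox [0,0,0] .. [7.7,9.8,8.4]
lo = A.lo+B.lo = [-14.7+0, 13.3+0, 12.4+0] = [-14.700,13.300,12.400]
hi = A.hi+B.hi = [4.1+7.7, 28.5+9.8, 16.8+8.4] = [11.800,38.300,25.200]
diag = √(26.5²+25²+12.8²) = √1491.09 = 38.615


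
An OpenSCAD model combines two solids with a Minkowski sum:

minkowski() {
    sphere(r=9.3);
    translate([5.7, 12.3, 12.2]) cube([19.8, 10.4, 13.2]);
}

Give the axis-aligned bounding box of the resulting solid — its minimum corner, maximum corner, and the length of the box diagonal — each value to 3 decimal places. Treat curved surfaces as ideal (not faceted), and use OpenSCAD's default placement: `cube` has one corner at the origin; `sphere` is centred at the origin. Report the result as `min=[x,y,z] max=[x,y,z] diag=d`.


A = translate([5.7, 12.3, 12.2]) cube([19.8, 10.4, 13.2]) → bbox [5.7,12.3,12.2] .. [25.5,22.7,25.4]
B = sphere(r=9.3) → bbox [-9.3,-9.3,-9.3] .. [9.3,9.3,9.3]
lo = A.lo+B.lo = [5.7-9.3, 12.3-9.3, 12.2-9.3] = [-3.600,3.000,2.900]
hi = A.hi+B.hi = [25.5+9.3, 22.7+9.3, 25.4+9.3] = [34.800,32.000,34.700]
diag = √(38.4²+29²+31.8²) = √3326.8 = 57.678

min=[-3.600,3.000,2.900] max=[34.800,32.000,34.700] diag=57.678


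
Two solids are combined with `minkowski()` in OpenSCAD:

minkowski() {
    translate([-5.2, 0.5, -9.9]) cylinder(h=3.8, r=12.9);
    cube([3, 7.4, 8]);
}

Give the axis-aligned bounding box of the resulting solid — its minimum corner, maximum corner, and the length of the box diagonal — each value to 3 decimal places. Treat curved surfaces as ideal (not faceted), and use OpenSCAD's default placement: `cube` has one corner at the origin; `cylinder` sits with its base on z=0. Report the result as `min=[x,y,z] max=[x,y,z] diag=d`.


min=[-18.100,-12.400,-9.900] max=[10.700,20.800,1.900] diag=45.507

A = translate([-5.2, 0.5, -9.9]) cylinder(h=3.8, r=12.9) → bbox [-18.1,-12.4,-9.9] .. [7.7,13.4,-6.1]
B = cube([3, 7.4, 8]) → bbox [0,0,0] .. [3,7.4,8]
lo = A.lo+B.lo = [-18.1+0, -12.4+0, -9.9+0] = [-18.100,-12.400,-9.900]
hi = A.hi+B.hi = [7.7+3, 13.4+7.4, -6.1+8] = [10.700,20.800,1.900]
diag = √(28.8²+33.2²+11.8²) = √2070.92 = 45.507


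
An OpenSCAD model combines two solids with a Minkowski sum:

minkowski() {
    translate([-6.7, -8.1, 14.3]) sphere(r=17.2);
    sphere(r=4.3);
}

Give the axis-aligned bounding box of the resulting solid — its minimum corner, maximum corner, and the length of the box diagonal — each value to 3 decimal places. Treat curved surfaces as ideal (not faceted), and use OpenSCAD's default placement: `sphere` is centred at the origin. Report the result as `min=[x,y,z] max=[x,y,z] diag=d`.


min=[-28.200,-29.600,-7.200] max=[14.800,13.400,35.800] diag=74.478

A = translate([-6.7, -8.1, 14.3]) sphere(r=17.2) → bbox [-23.9,-25.3,-2.9] .. [10.5,9.1,31.5]
B = sphere(r=4.3) → bbox [-4.3,-4.3,-4.3] .. [4.3,4.3,4.3]
lo = A.lo+B.lo = [-23.9-4.3, -25.3-4.3, -2.9-4.3] = [-28.200,-29.600,-7.200]
hi = A.hi+B.hi = [10.5+4.3, 9.1+4.3, 31.5+4.3] = [14.800,13.400,35.800]
diag = √(43²+43²+43²) = √5547 = 74.478
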